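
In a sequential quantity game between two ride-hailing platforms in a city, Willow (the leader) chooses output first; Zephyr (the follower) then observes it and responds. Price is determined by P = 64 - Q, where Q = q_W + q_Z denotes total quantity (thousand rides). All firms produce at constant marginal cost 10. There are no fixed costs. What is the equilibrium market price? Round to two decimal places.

Solve by backward induction. Given q_W, the follower Zephyr maximises π_Z = (64 - q_W - q_Z)q_Z - 10q_Z.
Setting the follower's marginal profit to zero, 54 - q_W - 2q_Z = 0, i.e. q_Z = (54 - q_W)/2.
The leader anticipates this reaction. Substituting into P = 64 - Q gives P = 37 - (1/2)q_W, so π_W = (37 - (1/2)q_W)q_W - 10q_W.
Maximising: ∂π_W/∂q_W = 27 - q_W = 0, giving q_W = 27.
Then q_Z = (54 - 27)/2 = 27/2.
Total output Q = 81/2, so price P = 64 - 81/2 = 47/2.

23.50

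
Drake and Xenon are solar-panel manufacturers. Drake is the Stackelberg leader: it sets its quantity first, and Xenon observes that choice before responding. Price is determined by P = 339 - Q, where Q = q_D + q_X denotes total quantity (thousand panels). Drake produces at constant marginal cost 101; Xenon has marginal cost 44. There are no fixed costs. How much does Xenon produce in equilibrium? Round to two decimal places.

The follower Xenon best-responds to any q_D: π_X = (339 - Q)q_X - 44q_X.
∂π_X/∂q_X = 295 - q_D - 2q_X = 0 gives the reaction function q_X = (295 - q_D)/2.
The leader anticipates this reaction. Substituting into P = 339 - Q gives P = 383/2 - (1/2)q_D, so π_D = (383/2 - (1/2)q_D)q_D - 101q_D.
Leader FOC: 181/2 - q_D = 0, so q_D = 181/2.
Then q_X = (295 - 181/2)/2 = 409/4.

102.25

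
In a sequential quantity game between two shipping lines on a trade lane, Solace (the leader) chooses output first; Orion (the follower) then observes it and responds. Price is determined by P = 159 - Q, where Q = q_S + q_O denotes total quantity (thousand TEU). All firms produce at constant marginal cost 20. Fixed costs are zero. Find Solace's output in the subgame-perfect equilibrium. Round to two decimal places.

69.50

Solve by backward induction. Given q_S, the follower Orion maximises π_O = (159 - q_S - q_O)q_O - 20q_O.
Follower FOC: 139 - q_S - 2q_O = 0, so q_O(q_S) = (139 - q_S)/2.
Solace substitutes q_O(q_S) into its own profit: π_S = q_S(159 - q_S - (139 - q_S)/2) - 20q_S = (179/2 - (1/2)q_S)q_S - 20q_S.
The leader's first-order condition 139/2 - q_S = 0 yields q_S = 139/2.
Then q_O = (139 - 139/2)/2 = 139/4.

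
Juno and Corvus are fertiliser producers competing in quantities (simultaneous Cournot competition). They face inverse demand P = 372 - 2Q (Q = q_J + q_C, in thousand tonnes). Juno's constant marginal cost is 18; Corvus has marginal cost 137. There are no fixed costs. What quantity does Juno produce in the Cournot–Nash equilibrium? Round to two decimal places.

Juno's profit: π_J = (372 - 2Q)q_J - (18q_J). Setting ∂π_J/∂q_J = 0: 354 - 4q_J - 2(q_C) = 0.
Corvus's profit: π_C = (372 - 2Q)q_C - (137q_C). Setting ∂π_C/∂q_C = 0: 235 - 4q_C - 2(q_J) = 0.
So q_J = (354 - 2q_C)/4 and q_C = (235 - 2q_J)/4.
Substituting one into the other gives q_J = 473/6 and q_C = 58/3.

78.83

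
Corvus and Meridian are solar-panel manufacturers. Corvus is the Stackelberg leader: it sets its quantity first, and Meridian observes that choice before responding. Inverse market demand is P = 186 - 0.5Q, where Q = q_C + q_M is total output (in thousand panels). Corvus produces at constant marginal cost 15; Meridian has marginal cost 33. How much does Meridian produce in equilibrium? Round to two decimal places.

Solve by backward induction. Given q_C, the follower Meridian maximises π_M = (186 - (1/2)q_C - (1/2)q_M)q_M - 33q_M.
Follower FOC: 153 - (1/2)q_C - q_M = 0, so q_M(q_C) = (153 - (1/2)q_C).
The leader anticipates this reaction. Substituting into P = 186 - 0.5Q gives P = 219/2 - (1/4)q_C, so π_C = (219/2 - (1/4)q_C)q_C - 15q_C.
Leader FOC: 189/2 - (1/2)q_C = 0, so q_C = 189.
Then q_M = (153 - (1/2)·189) = 117/2.

58.50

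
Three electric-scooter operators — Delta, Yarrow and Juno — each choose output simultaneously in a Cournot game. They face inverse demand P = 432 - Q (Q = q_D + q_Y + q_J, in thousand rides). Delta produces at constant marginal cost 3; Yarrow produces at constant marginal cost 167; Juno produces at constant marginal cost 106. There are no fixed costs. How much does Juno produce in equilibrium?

71

Delta's profit: π_D = (432 - Q)q_D - (3q_D). Setting ∂π_D/∂q_D = 0: 429 - 2q_D - (q_Y + q_J) = 0.
Yarrow's first-order condition: 265 - 2q_Y - (q_D + q_J) = 0.
Juno's first-order condition: 326 - 2q_J - (q_D + q_Y) = 0.
Adding the 3 first-order conditions: 1020 − 4Q = 0, so Q = 255.
Back-substituting: q_D = (429 − 255) = 174, q_Y = (265 − 255) = 10, q_J = (326 − 255) = 71.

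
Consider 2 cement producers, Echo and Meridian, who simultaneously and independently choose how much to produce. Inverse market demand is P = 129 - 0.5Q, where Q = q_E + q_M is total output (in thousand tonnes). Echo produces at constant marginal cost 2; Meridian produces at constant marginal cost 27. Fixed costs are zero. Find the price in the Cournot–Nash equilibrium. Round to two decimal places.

Echo's profit: π_E = (129 - 0.5Q)q_E - (2q_E). Setting ∂π_E/∂q_E = 0: 127 - q_E - (1/2)(q_M) = 0.
Meridian's profit: π_M = (129 - 0.5Q)q_M - (27q_M). Setting ∂π_M/∂q_M = 0: 102 - q_M - (1/2)(q_E) = 0.
Rearranging gives the reaction functions q_E = (127 - (1/2)q_M) and q_M = (102 - (1/2)q_E).
Solving the pair: q_E = 304/3, q_M = 154/3.
Total output Q = 458/3, so price P = 129 - (1/2)·(458/3) = 158/3.

52.67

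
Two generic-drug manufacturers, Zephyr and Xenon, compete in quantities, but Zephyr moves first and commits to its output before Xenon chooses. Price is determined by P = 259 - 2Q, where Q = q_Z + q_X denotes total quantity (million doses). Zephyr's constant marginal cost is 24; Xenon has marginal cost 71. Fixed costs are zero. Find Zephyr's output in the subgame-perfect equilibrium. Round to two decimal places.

The follower Xenon best-responds to any q_Z: π_X = (259 - 2Q)q_X - 71q_X.
Follower FOC: 188 - 2q_Z - 4q_X = 0, so q_X(q_Z) = (188 - 2q_Z)/4.
The leader anticipates this reaction. Substituting into P = 259 - 2Q gives P = 165 - q_Z, so π_Z = (165 - q_Z)q_Z - 24q_Z.
Leader FOC: 141 - 2q_Z = 0, so q_Z = 141/2.
Then q_X = (188 - 2·(141/2))/4 = 47/4.

70.50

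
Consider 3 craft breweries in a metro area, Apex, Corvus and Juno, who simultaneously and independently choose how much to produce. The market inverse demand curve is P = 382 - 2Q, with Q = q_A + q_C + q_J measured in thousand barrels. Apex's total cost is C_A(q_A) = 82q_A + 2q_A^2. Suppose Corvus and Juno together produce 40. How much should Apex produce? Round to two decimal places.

27.50

With rivals' combined output fixed at 40, Apex's profit is π_A = (382 - 2·40 - 2q_A)q_A - (82q_A + 2q_A²) = (302 - 2q_A)q_A - (82q_A + 2q_A²).
∂π_A/∂q_A = 220 - 8q_A = 0, so q_A = 55/2.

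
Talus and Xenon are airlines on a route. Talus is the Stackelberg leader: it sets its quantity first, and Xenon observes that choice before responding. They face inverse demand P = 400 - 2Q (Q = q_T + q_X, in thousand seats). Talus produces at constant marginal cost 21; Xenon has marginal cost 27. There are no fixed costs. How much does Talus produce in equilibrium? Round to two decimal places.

96.25

Solve by backward induction. Given q_T, the follower Xenon maximises π_X = (400 - 2q_T - 2q_X)q_X - 27q_X.
∂π_X/∂q_X = 373 - 2q_T - 4q_X = 0 gives the reaction function q_X = (373 - 2q_T)/4.
The leader anticipates this reaction. Substituting into P = 400 - 2Q gives P = 427/2 - q_T, so π_T = (427/2 - q_T)q_T - 21q_T.
Maximising: ∂π_T/∂q_T = 385/2 - 2q_T = 0, giving q_T = 385/4.
Then q_X = (373 - 2·(385/4))/4 = 361/8.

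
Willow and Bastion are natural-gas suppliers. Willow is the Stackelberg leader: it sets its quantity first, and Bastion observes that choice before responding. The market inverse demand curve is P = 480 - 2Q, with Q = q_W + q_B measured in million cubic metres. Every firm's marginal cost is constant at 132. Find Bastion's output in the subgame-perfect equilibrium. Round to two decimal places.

43.50

The follower Bastion best-responds to any q_W: π_B = (480 - 2Q)q_B - 132q_B.
∂π_B/∂q_B = 348 - 2q_W - 4q_B = 0 gives the reaction function q_B = (348 - 2q_W)/4.
The leader anticipates this reaction. Substituting into P = 480 - 2Q gives P = 306 - q_W, so π_W = (306 - q_W)q_W - 132q_W.
Leader FOC: 174 - 2q_W = 0, so q_W = 87.
Then q_B = (348 - 2·87)/4 = 87/2.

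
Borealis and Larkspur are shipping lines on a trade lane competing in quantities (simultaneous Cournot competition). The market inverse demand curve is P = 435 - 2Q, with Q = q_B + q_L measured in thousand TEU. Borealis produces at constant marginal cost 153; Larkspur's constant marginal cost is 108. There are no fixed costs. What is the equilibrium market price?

Borealis's profit: π_B = (435 - 2Q)q_B - (153q_B). Setting ∂π_B/∂q_B = 0: 282 - 4q_B - 2(q_L) = 0.
Larkspur's profit: π_L = (435 - 2Q)q_L - (108q_L). Setting ∂π_L/∂q_L = 0: 327 - 4q_L - 2(q_B) = 0.
Best responses: q_B = (282 - 2q_L)/4, q_L = (327 - 2q_B)/4.
Solving the pair: q_B = 79/2, q_L = 62.
Total output Q = 203/2, so price P = 435 - 2·(203/2) = 232.

232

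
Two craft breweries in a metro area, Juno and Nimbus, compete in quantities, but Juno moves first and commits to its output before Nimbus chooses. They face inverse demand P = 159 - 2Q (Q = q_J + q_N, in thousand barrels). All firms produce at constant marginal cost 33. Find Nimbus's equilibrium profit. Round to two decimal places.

Solve by backward induction. Given q_J, the follower Nimbus maximises π_N = (159 - 2q_J - 2q_N)q_N - 33q_N.
Setting the follower's marginal profit to zero, 126 - 2q_J - 4q_N = 0, i.e. q_N = (126 - 2q_J)/4.
The leader anticipates this reaction. Substituting into P = 159 - 2Q gives P = 96 - q_J, so π_J = (96 - q_J)q_J - 33q_J.
Leader FOC: 63 - 2q_J = 0, so q_J = 63/2.
Then q_N = (126 - 2·(63/2))/4 = 63/4.
Price P = 159 - 2·(189/4) = 129/2.
Nimbus's profit: (129/2 - 33)·(63/4) = 496.1250.

496.13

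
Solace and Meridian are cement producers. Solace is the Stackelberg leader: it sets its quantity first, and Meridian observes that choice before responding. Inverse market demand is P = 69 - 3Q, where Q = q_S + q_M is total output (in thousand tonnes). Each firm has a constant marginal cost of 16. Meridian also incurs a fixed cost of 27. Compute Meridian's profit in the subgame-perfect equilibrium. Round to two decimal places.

The follower Meridian best-responds to any q_S: π_M = (69 - 3Q)q_M - 16q_M.
∂π_M/∂q_M = 53 - 3q_S - 6q_M = 0 gives the reaction function q_M = (53 - 3q_S)/6.
The leader anticipates this reaction. Substituting into P = 69 - 3Q gives P = 85/2 - (3/2)q_S, so π_S = (85/2 - (3/2)q_S)q_S - 16q_S.
The leader's first-order condition 53/2 - 3q_S = 0 yields q_S = 53/6.
Then q_M = (53 - 3·(53/6))/6 = 53/12.
Price P = 69 - 3·(53/4) = 117/4.
Meridian's profit: (117/4 - 16)·(53/12) - 27 = 1513/48.

31.52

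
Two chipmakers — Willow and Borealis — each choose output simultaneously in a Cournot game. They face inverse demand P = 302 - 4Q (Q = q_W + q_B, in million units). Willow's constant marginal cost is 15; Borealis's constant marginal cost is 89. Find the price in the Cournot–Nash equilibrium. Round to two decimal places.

Willow's profit: π_W = (302 - 4Q)q_W - (15q_W). Setting ∂π_W/∂q_W = 0: 287 - 8q_W - 4(q_B) = 0.
Borealis's profit: π_B = (302 - 4Q)q_B - (89q_B). Setting ∂π_B/∂q_B = 0: 213 - 8q_B - 4(q_W) = 0.
Best responses: q_W = (287 - 4q_B)/8, q_B = (213 - 4q_W)/8.
Solving the pair: q_W = 361/12, q_B = 139/12.
Total output Q = 125/3, so price P = 302 - 4·(125/3) = 406/3.

135.33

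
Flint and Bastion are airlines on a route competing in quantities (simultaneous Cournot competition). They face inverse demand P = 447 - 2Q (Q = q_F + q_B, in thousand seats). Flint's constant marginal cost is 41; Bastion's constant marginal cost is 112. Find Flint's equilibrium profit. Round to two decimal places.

12640.50

Flint's profit: π_F = (447 - 2Q)q_F - (41q_F). Setting ∂π_F/∂q_F = 0: 406 - 4q_F - 2(q_B) = 0.
Bastion's first-order condition: 335 - 4q_B - 2(q_F) = 0.
Rearranging gives the reaction functions q_F = (406 - 2q_B)/4 and q_B = (335 - 2q_F)/4.
Substituting one into the other gives q_F = 159/2 and q_B = 44.
Price P = 447 - 2·(247/2) = 200.
Flint's profit: (200 - 41)·(159/2) = 12640.5000.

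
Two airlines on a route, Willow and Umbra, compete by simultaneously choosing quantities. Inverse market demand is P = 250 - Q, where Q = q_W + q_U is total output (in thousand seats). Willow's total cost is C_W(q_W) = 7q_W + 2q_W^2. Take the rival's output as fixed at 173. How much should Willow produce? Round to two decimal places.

With the rival's output fixed at 173, Willow's profit is π_W = (250 - 173 - q_W)q_W - (7q_W + 2q_W²) = (77 - q_W)q_W - (7q_W + 2q_W²).
∂π_W/∂q_W = 70 - 6q_W = 0, so q_W = 35/3.

11.67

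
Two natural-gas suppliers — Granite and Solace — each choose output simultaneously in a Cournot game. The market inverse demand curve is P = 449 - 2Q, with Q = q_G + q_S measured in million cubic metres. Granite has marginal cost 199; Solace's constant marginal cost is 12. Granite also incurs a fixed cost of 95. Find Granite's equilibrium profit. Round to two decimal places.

125.50

Granite's profit: π_G = (449 - 2Q)q_G - (199q_G). Setting ∂π_G/∂q_G = 0: 250 - 4q_G - 2(q_S) = 0.
Solace's first-order condition: 437 - 4q_S - 2(q_G) = 0.
Best responses: q_G = (250 - 2q_S)/4, q_S = (437 - 2q_G)/4.
Substituting one into the other gives q_G = 21/2 and q_S = 104.
Price P = 449 - 2·(229/2) = 220.
Granite's profit: (220 - 199)·(21/2) - 95 = 251/2.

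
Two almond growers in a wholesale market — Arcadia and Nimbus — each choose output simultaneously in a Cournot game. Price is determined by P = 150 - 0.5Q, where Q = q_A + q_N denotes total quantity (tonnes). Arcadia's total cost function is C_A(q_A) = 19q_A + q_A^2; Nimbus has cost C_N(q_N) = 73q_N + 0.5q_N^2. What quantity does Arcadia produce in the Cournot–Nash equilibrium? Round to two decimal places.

38.87

Arcadia's profit: π_A = (150 - 0.5Q)q_A - (19q_A + q_A²). Setting ∂π_A/∂q_A = 0: 131 - 3q_A - (1/2)(q_N) = 0.
Nimbus's profit: π_N = (150 - 0.5Q)q_N - (73q_N + (1/2)q_N²). Setting ∂π_N/∂q_N = 0: 77 - 2q_N - (1/2)(q_A) = 0.
Rearranging gives the reaction functions q_A = (131 - (1/2)q_N)/3 and q_N = (77 - (1/2)q_A)/2.
Substituting one into the other gives q_A = 894/23 and q_N = 662/23.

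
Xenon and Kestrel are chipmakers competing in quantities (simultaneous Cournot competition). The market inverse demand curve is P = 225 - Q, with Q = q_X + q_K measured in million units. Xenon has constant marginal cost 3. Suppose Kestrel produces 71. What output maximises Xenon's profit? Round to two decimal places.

With the rival's output fixed at 71, Xenon's profit is π_X = (225 - 71 - q_X)q_X - (3q_X) = (154 - q_X)q_X - (3q_X).
∂π_X/∂q_X = 151 - 2q_X = 0, so q_X = 151/2.

75.50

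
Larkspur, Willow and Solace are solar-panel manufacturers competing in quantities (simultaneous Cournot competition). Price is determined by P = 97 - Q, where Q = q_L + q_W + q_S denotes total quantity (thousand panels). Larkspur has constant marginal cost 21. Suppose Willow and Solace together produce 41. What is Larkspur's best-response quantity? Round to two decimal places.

17.50

With rivals' combined output fixed at 41, Larkspur's profit is π_L = (97 - 41 - q_L)q_L - (21q_L) = (56 - q_L)q_L - (21q_L).
∂π_L/∂q_L = 35 - 2q_L = 0, so q_L = 35/2.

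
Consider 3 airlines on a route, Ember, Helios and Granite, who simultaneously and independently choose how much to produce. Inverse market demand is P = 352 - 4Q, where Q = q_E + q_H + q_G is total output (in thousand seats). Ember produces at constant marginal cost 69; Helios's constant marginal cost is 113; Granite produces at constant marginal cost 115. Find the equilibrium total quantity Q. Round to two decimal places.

Ember's profit: π_E = (352 - 4Q)q_E - (69q_E). Setting ∂π_E/∂q_E = 0: 283 - 8q_E - 4(q_H + q_G) = 0.
Helios's first-order condition: 239 - 8q_H - 4(q_E + q_G) = 0.
Granite's first-order condition: 237 - 8q_G - 4(q_E + q_H) = 0.
Adding the 3 conditions: 759 − 8Q − 8Q = 0, i.e. Q = 759/16.
Back-substituting: q_E = (283 − 759/4)/4 = 373/16, q_H = (239 − 759/4)/4 = 197/16, q_G = (237 − 759/4)/4 = 189/16.
Total output Q = 373/16 + 197/16 + 189/16 = 759/16.

47.44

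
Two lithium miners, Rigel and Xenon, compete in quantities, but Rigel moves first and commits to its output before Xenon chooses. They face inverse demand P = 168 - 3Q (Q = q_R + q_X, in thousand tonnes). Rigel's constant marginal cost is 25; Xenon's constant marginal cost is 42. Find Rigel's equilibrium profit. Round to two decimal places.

1066.67

The follower Xenon best-responds to any q_R: π_X = (168 - 3Q)q_X - 42q_X.
Follower FOC: 126 - 3q_R - 6q_X = 0, so q_X(q_R) = (126 - 3q_R)/6.
The leader anticipates this reaction. Substituting into P = 168 - 3Q gives P = 105 - (3/2)q_R, so π_R = (105 - (3/2)q_R)q_R - 25q_R.
The leader's first-order condition 80 - 3q_R = 0 yields q_R = 80/3.
Then q_X = (126 - 3·(80/3))/6 = 23/3.
Price P = 168 - 3·(103/3) = 65.
Rigel's profit: (65 - 25)·(80/3) = 1066.6667.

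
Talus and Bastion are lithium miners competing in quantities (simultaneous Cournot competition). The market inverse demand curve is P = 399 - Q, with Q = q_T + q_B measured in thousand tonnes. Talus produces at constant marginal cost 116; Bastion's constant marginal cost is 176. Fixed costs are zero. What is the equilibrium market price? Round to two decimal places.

Talus's profit: π_T = (399 - Q)q_T - (116q_T). Setting ∂π_T/∂q_T = 0: 283 - 2q_T - (q_B) = 0.
Bastion's profit: π_B = (399 - Q)q_B - (176q_B). Setting ∂π_B/∂q_B = 0: 223 - 2q_B - (q_T) = 0.
Best responses: q_T = (283 - q_B)/2, q_B = (223 - q_T)/2.
Substituting one into the other gives q_T = 343/3 and q_B = 163/3.
Total output Q = 506/3, so price P = 399 - 506/3 = 691/3.

230.33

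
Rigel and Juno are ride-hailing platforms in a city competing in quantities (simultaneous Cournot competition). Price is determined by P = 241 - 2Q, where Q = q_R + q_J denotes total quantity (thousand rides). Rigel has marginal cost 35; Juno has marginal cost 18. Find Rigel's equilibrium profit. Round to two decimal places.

Rigel's profit: π_R = (241 - 2Q)q_R - (35q_R). Setting ∂π_R/∂q_R = 0: 206 - 4q_R - 2(q_J) = 0.
Juno's profit: π_J = (241 - 2Q)q_J - (18q_J). Setting ∂π_J/∂q_J = 0: 223 - 4q_J - 2(q_R) = 0.
Rearranging gives the reaction functions q_R = (206 - 2q_J)/4 and q_J = (223 - 2q_R)/4.
Solving the pair: q_R = 63/2, q_J = 40.
Price P = 241 - 2·(143/2) = 98.
Rigel's profit: (98 - 35)·(63/2) = 1984.5000.

1984.50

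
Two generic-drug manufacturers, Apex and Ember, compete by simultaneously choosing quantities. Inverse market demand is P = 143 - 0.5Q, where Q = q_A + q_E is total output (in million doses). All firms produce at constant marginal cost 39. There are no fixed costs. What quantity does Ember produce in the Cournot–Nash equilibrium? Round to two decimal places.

Each firm earns π_i = (143 - 0.5Q)q_i - 39q_i.
First-order condition (treating rivals' output as given): 104 - q_i - (1/2)q_j = 0.
With identical firms every q_j equals q_i, so q_j = q_i and 104 = (3/2)q_i, giving q_i = 208/3.

69.33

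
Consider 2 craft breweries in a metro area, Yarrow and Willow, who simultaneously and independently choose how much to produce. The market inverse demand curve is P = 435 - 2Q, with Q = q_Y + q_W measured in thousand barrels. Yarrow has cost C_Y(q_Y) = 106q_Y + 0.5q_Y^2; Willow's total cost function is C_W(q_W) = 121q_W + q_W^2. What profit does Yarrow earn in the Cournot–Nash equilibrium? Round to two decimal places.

Yarrow's profit: π_Y = (435 - 2Q)q_Y - (106q_Y + (1/2)q_Y²). Setting ∂π_Y/∂q_Y = 0: 329 - 5q_Y - 2(q_W) = 0.
Willow's profit: π_W = (435 - 2Q)q_W - (121q_W + q_W²). Setting ∂π_W/∂q_W = 0: 314 - 6q_W - 2(q_Y) = 0.
Best responses: q_Y = (329 - 2q_W)/5, q_W = (314 - 2q_Y)/6.
Solving the pair: q_Y = 673/13, q_W = 456/13.
Price P = 435 - 2·(1129/13) = 261.3077.
Yarrow's profit: 261.3077·(673/13) - 106·(673/13) - (1/2)(673/13)² = 6700.1331.

6700.13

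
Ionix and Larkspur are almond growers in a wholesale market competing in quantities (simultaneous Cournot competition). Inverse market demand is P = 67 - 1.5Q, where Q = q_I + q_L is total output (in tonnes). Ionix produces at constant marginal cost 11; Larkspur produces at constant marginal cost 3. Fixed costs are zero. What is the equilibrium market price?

27

Ionix's profit: π_I = (67 - 1.5Q)q_I - (11q_I). Setting ∂π_I/∂q_I = 0: 56 - 3q_I - (3/2)(q_L) = 0.
Larkspur's first-order condition: 64 - 3q_L - (3/2)(q_I) = 0.
Best responses: q_I = (56 - (3/2)q_L)/3, q_L = (64 - (3/2)q_I)/3.
Substituting one into the other gives q_I = 32/3 and q_L = 16.
Total output Q = 80/3, so price P = 67 - (3/2)·(80/3) = 27.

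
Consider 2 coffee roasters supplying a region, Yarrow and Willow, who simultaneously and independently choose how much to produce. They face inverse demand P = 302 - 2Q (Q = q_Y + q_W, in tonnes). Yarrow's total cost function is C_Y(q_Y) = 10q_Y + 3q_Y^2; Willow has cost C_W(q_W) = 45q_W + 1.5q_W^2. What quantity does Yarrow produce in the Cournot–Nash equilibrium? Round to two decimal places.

Yarrow's profit: π_Y = (302 - 2Q)q_Y - (10q_Y + 3q_Y²). Setting ∂π_Y/∂q_Y = 0: 292 - 10q_Y - 2(q_W) = 0.
Willow's profit: π_W = (302 - 2Q)q_W - (45q_W + (3/2)q_W²). Setting ∂π_W/∂q_W = 0: 257 - 7q_W - 2(q_Y) = 0.
Rearranging gives the reaction functions q_Y = (292 - 2q_W)/10 and q_W = (257 - 2q_Y)/7.
Solving the pair: q_Y = 255/11, q_W = 331/11.

23.18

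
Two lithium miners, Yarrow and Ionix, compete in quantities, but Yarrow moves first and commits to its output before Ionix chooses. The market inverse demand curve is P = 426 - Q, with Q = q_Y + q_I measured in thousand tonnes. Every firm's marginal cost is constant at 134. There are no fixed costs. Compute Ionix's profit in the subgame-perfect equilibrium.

5329

The follower Ionix best-responds to any q_Y: π_I = (426 - Q)q_I - 134q_I.
Setting the follower's marginal profit to zero, 292 - q_Y - 2q_I = 0, i.e. q_I = (292 - q_Y)/2.
Yarrow substitutes q_I(q_Y) into its own profit: π_Y = q_Y(426 - q_Y - (292 - q_Y)/2) - 134q_Y = (280 - (1/2)q_Y)q_Y - 134q_Y.
Maximising: ∂π_Y/∂q_Y = 146 - q_Y = 0, giving q_Y = 146.
Then q_I = (292 - 146)/2 = 73.
Price P = 426 - 219 = 207.
Ionix's profit: (207 - 134)·73 = 5329.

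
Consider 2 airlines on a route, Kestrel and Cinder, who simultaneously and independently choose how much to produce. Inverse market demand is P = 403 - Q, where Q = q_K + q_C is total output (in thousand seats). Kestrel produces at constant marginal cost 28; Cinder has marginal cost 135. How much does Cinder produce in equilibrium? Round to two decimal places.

53.67

Kestrel's profit: π_K = (403 - Q)q_K - (28q_K). Setting ∂π_K/∂q_K = 0: 375 - 2q_K - (q_C) = 0.
Cinder's profit: π_C = (403 - Q)q_C - (135q_C). Setting ∂π_C/∂q_C = 0: 268 - 2q_C - (q_K) = 0.
Rearranging gives the reaction functions q_K = (375 - q_C)/2 and q_C = (268 - q_K)/2.
Solving the pair: q_K = 482/3, q_C = 161/3.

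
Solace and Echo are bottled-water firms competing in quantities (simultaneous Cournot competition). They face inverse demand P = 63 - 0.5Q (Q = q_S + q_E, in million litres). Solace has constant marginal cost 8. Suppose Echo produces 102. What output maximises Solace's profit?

4

With the rival's output fixed at 102, Solace's profit is π_S = (63 - (1/2)·102 - (1/2)q_S)q_S - (8q_S) = (12 - (1/2)q_S)q_S - (8q_S).
∂π_S/∂q_S = 4 - q_S = 0, so q_S = 4.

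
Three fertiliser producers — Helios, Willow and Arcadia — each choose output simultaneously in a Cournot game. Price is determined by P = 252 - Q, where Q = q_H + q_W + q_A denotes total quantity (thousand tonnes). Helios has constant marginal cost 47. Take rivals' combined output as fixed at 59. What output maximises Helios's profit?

With rivals' combined output fixed at 59, Helios's profit is π_H = (252 - 59 - q_H)q_H - (47q_H) = (193 - q_H)q_H - (47q_H).
∂π_H/∂q_H = 146 - 2q_H = 0, so q_H = 73.

73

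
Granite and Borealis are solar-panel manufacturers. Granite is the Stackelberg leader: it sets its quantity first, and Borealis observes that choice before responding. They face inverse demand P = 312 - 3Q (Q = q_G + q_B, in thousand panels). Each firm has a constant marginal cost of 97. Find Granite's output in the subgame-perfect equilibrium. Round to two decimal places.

The follower Borealis best-responds to any q_G: π_B = (312 - 3Q)q_B - 97q_B.
Follower FOC: 215 - 3q_G - 6q_B = 0, so q_B(q_G) = (215 - 3q_G)/6.
Granite substitutes q_B(q_G) into its own profit: π_G = q_G(312 - 3q_G - (215 - 3q_G)/2) - 97q_G = (409/2 - (3/2)q_G)q_G - 97q_G.
The leader's first-order condition 215/2 - 3q_G = 0 yields q_G = 215/6.
Then q_B = (215 - 3·(215/6))/6 = 215/12.

35.83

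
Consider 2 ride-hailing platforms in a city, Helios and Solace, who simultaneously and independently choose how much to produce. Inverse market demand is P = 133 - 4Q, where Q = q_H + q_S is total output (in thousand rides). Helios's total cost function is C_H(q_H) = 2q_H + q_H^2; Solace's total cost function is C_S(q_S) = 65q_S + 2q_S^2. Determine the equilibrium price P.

Helios's profit: π_H = (133 - 4Q)q_H - (2q_H + q_H²). Setting ∂π_H/∂q_H = 0: 131 - 10q_H - 4(q_S) = 0.
Solace's first-order condition: 68 - 12q_S - 4(q_H) = 0.
So q_H = (131 - 4q_S)/10 and q_S = (68 - 4q_H)/12.
Substituting one into the other gives q_H = 25/2 and q_S = 3/2.
Total output Q = 14, so price P = 133 - 4·14 = 77.

77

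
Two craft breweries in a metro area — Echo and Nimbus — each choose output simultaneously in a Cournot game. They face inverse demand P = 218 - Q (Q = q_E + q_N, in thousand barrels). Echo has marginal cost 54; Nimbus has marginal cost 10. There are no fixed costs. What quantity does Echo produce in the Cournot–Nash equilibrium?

Echo's profit: π_E = (218 - Q)q_E - (54q_E). Setting ∂π_E/∂q_E = 0: 164 - 2q_E - (q_N) = 0.
Nimbus's profit: π_N = (218 - Q)q_N - (10q_N). Setting ∂π_N/∂q_N = 0: 208 - 2q_N - (q_E) = 0.
Best responses: q_E = (164 - q_N)/2, q_N = (208 - q_E)/2.
Substituting one into the other gives q_E = 40 and q_N = 84.

40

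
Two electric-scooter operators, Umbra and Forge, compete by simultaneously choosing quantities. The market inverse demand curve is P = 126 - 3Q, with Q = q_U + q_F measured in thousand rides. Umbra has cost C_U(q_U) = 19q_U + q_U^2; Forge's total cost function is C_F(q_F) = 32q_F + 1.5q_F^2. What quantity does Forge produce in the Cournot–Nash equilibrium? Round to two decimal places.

Umbra's profit: π_U = (126 - 3Q)q_U - (19q_U + q_U²). Setting ∂π_U/∂q_U = 0: 107 - 8q_U - 3(q_F) = 0.
Forge's profit: π_F = (126 - 3Q)q_F - (32q_F + (3/2)q_F²). Setting ∂π_F/∂q_F = 0: 94 - 9q_F - 3(q_U) = 0.
Best responses: q_U = (107 - 3q_F)/8, q_F = (94 - 3q_U)/9.
Substituting one into the other gives q_U = 227/21 and q_F = 431/63.

6.84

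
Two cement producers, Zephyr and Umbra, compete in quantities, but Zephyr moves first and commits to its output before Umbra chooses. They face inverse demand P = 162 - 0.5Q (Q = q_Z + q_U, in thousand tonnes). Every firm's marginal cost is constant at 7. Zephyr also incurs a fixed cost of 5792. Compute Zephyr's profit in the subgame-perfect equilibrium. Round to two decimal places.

Solve by backward induction. Given q_Z, the follower Umbra maximises π_U = (162 - (1/2)q_Z - (1/2)q_U)q_U - 7q_U.
Follower FOC: 155 - (1/2)q_Z - q_U = 0, so q_U(q_Z) = (155 - (1/2)q_Z).
Zephyr substitutes q_U(q_Z) into its own profit: π_Z = q_Z(162 - (1/2)q_Z - (155 - (1/2)q_Z)/2) - 7q_Z = (169/2 - (1/4)q_Z)q_Z - 7q_Z.
Maximising: ∂π_Z/∂q_Z = 155/2 - (1/2)q_Z = 0, giving q_Z = 155.
Then q_U = (155 - (1/2)·155) = 155/2.
Price P = 162 - (1/2)·(465/2) = 183/4.
Zephyr's profit: (183/4 - 7)·155 - 5792 = 857/4.

214.25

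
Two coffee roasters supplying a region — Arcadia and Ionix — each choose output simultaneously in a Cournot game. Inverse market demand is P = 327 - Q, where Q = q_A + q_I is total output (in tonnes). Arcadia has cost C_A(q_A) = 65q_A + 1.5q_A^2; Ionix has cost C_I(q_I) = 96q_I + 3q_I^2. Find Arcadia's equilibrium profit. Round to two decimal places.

Arcadia's profit: π_A = (327 - Q)q_A - (65q_A + (3/2)q_A²). Setting ∂π_A/∂q_A = 0: 262 - 5q_A - (q_I) = 0.
Ionix's first-order condition: 231 - 8q_I - (q_A) = 0.
So q_A = (262 - q_I)/5 and q_I = (231 - q_A)/8.
Solving the pair: q_A = 1865/39, q_I = 893/39.
Price P = 327 - 70.7179 = 256.2821.
Arcadia's profit: 256.2821·(1865/39) - 65·(1865/39) - (3/2)(1865/39)² = 5717.0036.

5717.00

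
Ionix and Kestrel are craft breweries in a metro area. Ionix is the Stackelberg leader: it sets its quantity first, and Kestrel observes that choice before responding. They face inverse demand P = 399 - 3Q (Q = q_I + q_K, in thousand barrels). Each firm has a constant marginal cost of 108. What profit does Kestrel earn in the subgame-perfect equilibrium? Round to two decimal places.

1764.19

The follower Kestrel best-responds to any q_I: π_K = (399 - 3Q)q_K - 108q_K.
Follower FOC: 291 - 3q_I - 6q_K = 0, so q_K(q_I) = (291 - 3q_I)/6.
Ionix substitutes q_K(q_I) into its own profit: π_I = q_I(399 - 3q_I - (291 - 3q_I)/2) - 108q_I = (507/2 - (3/2)q_I)q_I - 108q_I.
Leader FOC: 291/2 - 3q_I = 0, so q_I = 97/2.
Then q_K = (291 - 3·(97/2))/6 = 97/4.
Price P = 399 - 3·(291/4) = 723/4.
Kestrel's profit: (723/4 - 108)·(97/4) = 1764.1875.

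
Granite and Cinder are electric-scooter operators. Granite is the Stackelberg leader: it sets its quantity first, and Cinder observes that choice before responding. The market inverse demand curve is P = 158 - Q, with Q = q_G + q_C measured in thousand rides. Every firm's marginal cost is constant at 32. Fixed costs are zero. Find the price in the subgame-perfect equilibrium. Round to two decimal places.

Solve by backward induction. Given q_G, the follower Cinder maximises π_C = (158 - q_G - q_C)q_C - 32q_C.
Setting the follower's marginal profit to zero, 126 - q_G - 2q_C = 0, i.e. q_C = (126 - q_G)/2.
Granite substitutes q_C(q_G) into its own profit: π_G = q_G(158 - q_G - (126 - q_G)/2) - 32q_G = (95 - (1/2)q_G)q_G - 32q_G.
The leader's first-order condition 63 - q_G = 0 yields q_G = 63.
Then q_C = (126 - 63)/2 = 63/2.
Total output Q = 189/2, so price P = 158 - 189/2 = 127/2.

63.50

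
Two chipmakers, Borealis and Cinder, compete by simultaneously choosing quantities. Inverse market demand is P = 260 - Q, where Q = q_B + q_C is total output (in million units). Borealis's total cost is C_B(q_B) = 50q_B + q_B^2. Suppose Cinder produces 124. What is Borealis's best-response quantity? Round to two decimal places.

With the rival's output fixed at 124, Borealis's profit is π_B = (260 - 124 - q_B)q_B - (50q_B + q_B²) = (136 - q_B)q_B - (50q_B + q_B²).
∂π_B/∂q_B = 86 - 4q_B = 0, so q_B = 43/2.

21.50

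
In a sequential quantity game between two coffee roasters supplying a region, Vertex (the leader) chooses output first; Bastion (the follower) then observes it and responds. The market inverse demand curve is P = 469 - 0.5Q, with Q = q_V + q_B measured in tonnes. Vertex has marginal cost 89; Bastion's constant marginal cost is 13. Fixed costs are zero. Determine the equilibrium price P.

165

The follower Bastion best-responds to any q_V: π_B = (469 - 0.5Q)q_B - 13q_B.
∂π_B/∂q_B = 456 - (1/2)q_V - q_B = 0 gives the reaction function q_B = (456 - (1/2)q_V).
Vertex substitutes q_B(q_V) into its own profit: π_V = q_V(469 - (1/2)q_V - (456 - (1/2)q_V)/2) - 89q_V = (241 - (1/4)q_V)q_V - 89q_V.
The leader's first-order condition 152 - (1/2)q_V = 0 yields q_V = 304.
Then q_B = (456 - (1/2)·304) = 304.
Total output Q = 608, so price P = 469 - (1/2)·608 = 165.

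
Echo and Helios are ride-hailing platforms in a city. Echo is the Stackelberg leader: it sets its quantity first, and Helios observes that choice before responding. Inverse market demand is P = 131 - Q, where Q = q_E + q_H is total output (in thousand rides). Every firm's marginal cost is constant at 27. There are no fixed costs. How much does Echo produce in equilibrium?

52

Solve by backward induction. Given q_E, the follower Helios maximises π_H = (131 - q_E - q_H)q_H - 27q_H.
Setting the follower's marginal profit to zero, 104 - q_E - 2q_H = 0, i.e. q_H = (104 - q_E)/2.
The leader anticipates this reaction. Substituting into P = 131 - Q gives P = 79 - (1/2)q_E, so π_E = (79 - (1/2)q_E)q_E - 27q_E.
The leader's first-order condition 52 - q_E = 0 yields q_E = 52.
Then q_H = (104 - 52)/2 = 26.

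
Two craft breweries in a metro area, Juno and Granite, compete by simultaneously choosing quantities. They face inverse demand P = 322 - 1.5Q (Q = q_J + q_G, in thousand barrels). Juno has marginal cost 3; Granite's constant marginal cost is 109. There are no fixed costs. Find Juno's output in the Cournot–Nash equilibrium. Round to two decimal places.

Juno's profit: π_J = (322 - 1.5Q)q_J - (3q_J). Setting ∂π_J/∂q_J = 0: 319 - 3q_J - (3/2)(q_G) = 0.
Granite's first-order condition: 213 - 3q_G - (3/2)(q_J) = 0.
So q_J = (319 - (3/2)q_G)/3 and q_G = (213 - (3/2)q_J)/3.
Substituting one into the other gives q_J = 850/9 and q_G = 214/9.

94.44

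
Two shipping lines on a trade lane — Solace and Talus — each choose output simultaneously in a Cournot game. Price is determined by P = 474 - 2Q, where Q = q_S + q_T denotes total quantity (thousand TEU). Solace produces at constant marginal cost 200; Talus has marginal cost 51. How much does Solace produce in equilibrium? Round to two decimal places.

Solace's profit: π_S = (474 - 2Q)q_S - (200q_S). Setting ∂π_S/∂q_S = 0: 274 - 4q_S - 2(q_T) = 0.
Talus's first-order condition: 423 - 4q_T - 2(q_S) = 0.
Best responses: q_S = (274 - 2q_T)/4, q_T = (423 - 2q_S)/4.
Solving the pair: q_S = 125/6, q_T = 286/3.

20.83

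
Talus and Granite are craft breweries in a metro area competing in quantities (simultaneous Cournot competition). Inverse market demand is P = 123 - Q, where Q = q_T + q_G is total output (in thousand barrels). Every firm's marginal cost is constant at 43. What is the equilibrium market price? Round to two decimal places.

69.67

Each firm earns π_i = (123 - Q)q_i - 43q_i.
First-order condition (treating rivals' output as given): 80 - 2q_i - q_j = 0.
With identical firms every q_j equals q_i, so q_j = q_i and 80 = 3q_i, giving q_i = 80/3.
Total output Q = 160/3, so price P = 123 - 160/3 = 209/3.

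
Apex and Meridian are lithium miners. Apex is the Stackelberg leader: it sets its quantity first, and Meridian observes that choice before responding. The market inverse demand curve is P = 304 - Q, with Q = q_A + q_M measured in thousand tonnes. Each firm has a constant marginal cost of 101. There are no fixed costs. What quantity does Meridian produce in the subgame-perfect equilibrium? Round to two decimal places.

Solve by backward induction. Given q_A, the follower Meridian maximises π_M = (304 - q_A - q_M)q_M - 101q_M.
Follower FOC: 203 - q_A - 2q_M = 0, so q_M(q_A) = (203 - q_A)/2.
Apex substitutes q_M(q_A) into its own profit: π_A = q_A(304 - q_A - (203 - q_A)/2) - 101q_A = (405/2 - (1/2)q_A)q_A - 101q_A.
Maximising: ∂π_A/∂q_A = 203/2 - q_A = 0, giving q_A = 203/2.
Then q_M = (203 - 203/2)/2 = 203/4.

50.75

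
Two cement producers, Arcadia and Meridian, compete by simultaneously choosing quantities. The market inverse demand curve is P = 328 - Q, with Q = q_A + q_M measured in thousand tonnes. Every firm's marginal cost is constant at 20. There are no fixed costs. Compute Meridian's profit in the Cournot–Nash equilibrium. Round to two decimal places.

Each firm earns π_i = (328 - Q)q_i - 20q_i.
Setting ∂π_i/∂q_i = 0 with rivals' quantities fixed: 308 - 2q_i - q_j = 0.
By symmetry each firm produces the same amount; substituting q_j = q_i yields q_i = 308/3.
Price P = 328 - 616/3 = 368/3.
Meridian's profit: (368/3 - 20)·(308/3) = 10540.4444.

10540.44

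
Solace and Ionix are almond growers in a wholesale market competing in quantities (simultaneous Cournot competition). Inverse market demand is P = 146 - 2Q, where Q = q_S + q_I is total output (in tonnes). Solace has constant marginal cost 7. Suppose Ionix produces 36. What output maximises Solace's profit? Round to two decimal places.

With the rival's output fixed at 36, Solace's profit is π_S = (146 - 2·36 - 2q_S)q_S - (7q_S) = (74 - 2q_S)q_S - (7q_S).
∂π_S/∂q_S = 67 - 4q_S = 0, so q_S = 67/4.

16.75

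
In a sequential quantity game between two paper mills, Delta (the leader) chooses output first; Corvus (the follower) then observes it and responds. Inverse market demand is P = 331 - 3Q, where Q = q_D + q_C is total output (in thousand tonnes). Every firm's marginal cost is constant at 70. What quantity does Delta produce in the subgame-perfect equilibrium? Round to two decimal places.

The follower Corvus best-responds to any q_D: π_C = (331 - 3Q)q_C - 70q_C.
Setting the follower's marginal profit to zero, 261 - 3q_D - 6q_C = 0, i.e. q_C = (261 - 3q_D)/6.
Delta substitutes q_C(q_D) into its own profit: π_D = q_D(331 - 3q_D - (261 - 3q_D)/2) - 70q_D = (401/2 - (3/2)q_D)q_D - 70q_D.
The leader's first-order condition 261/2 - 3q_D = 0 yields q_D = 87/2.
Then q_C = (261 - 3·(87/2))/6 = 87/4.

43.50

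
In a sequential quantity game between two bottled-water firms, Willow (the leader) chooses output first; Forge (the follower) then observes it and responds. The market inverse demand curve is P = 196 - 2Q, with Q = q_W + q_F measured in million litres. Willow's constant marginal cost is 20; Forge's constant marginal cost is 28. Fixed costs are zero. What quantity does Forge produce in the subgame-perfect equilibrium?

The follower Forge best-responds to any q_W: π_F = (196 - 2Q)q_F - 28q_F.
∂π_F/∂q_F = 168 - 2q_W - 4q_F = 0 gives the reaction function q_F = (168 - 2q_W)/4.
Willow substitutes q_F(q_W) into its own profit: π_W = q_W(196 - 2q_W - (168 - 2q_W)/2) - 20q_W = (112 - q_W)q_W - 20q_W.
Leader FOC: 92 - 2q_W = 0, so q_W = 46.
Then q_F = (168 - 2·46)/4 = 19.

19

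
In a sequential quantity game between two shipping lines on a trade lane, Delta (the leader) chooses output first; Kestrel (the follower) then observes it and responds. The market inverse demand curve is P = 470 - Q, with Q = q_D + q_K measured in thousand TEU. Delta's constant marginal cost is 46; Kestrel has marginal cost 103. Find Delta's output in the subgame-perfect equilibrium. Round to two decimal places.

Solve by backward induction. Given q_D, the follower Kestrel maximises π_K = (470 - q_D - q_K)q_K - 103q_K.
Follower FOC: 367 - q_D - 2q_K = 0, so q_K(q_D) = (367 - q_D)/2.
Delta substitutes q_K(q_D) into its own profit: π_D = q_D(470 - q_D - (367 - q_D)/2) - 46q_D = (573/2 - (1/2)q_D)q_D - 46q_D.
The leader's first-order condition 481/2 - q_D = 0 yields q_D = 481/2.
Then q_K = (367 - 481/2)/2 = 253/4.

240.50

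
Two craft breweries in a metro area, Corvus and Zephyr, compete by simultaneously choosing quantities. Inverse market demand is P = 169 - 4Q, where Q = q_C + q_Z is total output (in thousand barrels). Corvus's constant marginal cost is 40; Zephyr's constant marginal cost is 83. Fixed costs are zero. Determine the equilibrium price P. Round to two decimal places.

Corvus's profit: π_C = (169 - 4Q)q_C - (40q_C). Setting ∂π_C/∂q_C = 0: 129 - 8q_C - 4(q_Z) = 0.
Zephyr's profit: π_Z = (169 - 4Q)q_Z - (83q_Z). Setting ∂π_Z/∂q_Z = 0: 86 - 8q_Z - 4(q_C) = 0.
So q_C = (129 - 4q_Z)/8 and q_Z = (86 - 4q_C)/8.
Solving the pair: q_C = 43/3, q_Z = 43/12.
Total output Q = 215/12, so price P = 169 - 4·(215/12) = 292/3.

97.33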